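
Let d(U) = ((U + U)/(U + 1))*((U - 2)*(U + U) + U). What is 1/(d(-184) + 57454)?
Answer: 183/35635234 ≈ 5.1354e-6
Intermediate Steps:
d(U) = 2*U*(U + 2*U*(-2 + U))/(1 + U) (d(U) = ((2*U)/(1 + U))*((-2 + U)*(2*U) + U) = (2*U/(1 + U))*(2*U*(-2 + U) + U) = (2*U/(1 + U))*(U + 2*U*(-2 + U)) = 2*U*(U + 2*U*(-2 + U))/(1 + U))
1/(d(-184) + 57454) = 1/((-184)**2*(-6 + 4*(-184))/(1 - 184) + 57454) = 1/(33856*(-6 - 736)/(-183) + 57454) = 1/(33856*(-1/183)*(-742) + 57454) = 1/(25121152/183 + 57454) = 1/(35635234/183) = 183/35635234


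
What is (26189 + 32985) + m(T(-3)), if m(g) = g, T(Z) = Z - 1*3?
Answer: 59168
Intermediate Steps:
T(Z) = -3 + Z (T(Z) = Z - 3 = -3 + Z)
(26189 + 32985) + m(T(-3)) = (26189 + 32985) + (-3 - 3) = 59174 - 6 = 59168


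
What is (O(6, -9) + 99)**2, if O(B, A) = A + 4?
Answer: 8836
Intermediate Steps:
O(B, A) = 4 + A
(O(6, -9) + 99)**2 = ((4 - 9) + 99)**2 = (-5 + 99)**2 = 94**2 = 8836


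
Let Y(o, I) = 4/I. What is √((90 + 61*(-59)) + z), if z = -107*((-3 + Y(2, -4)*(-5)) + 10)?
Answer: I*√4793 ≈ 69.231*I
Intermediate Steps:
z = -1284 (z = -107*((-3 + (4/(-4))*(-5)) + 10) = -107*((-3 + (4*(-¼))*(-5)) + 10) = -107*((-3 - 1*(-5)) + 10) = -107*((-3 + 5) + 10) = -107*(2 + 10) = -107*12 = -1284)
√((90 + 61*(-59)) + z) = √((90 + 61*(-59)) - 1284) = √((90 - 3599) - 1284) = √(-3509 - 1284) = √(-4793) = I*√4793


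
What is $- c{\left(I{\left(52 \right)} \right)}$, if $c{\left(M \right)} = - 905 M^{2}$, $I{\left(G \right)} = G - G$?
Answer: $0$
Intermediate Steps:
$I{\left(G \right)} = 0$
$- c{\left(I{\left(52 \right)} \right)} = - \left(-905\right) 0^{2} = - \left(-905\right) 0 = \left(-1\right) 0 = 0$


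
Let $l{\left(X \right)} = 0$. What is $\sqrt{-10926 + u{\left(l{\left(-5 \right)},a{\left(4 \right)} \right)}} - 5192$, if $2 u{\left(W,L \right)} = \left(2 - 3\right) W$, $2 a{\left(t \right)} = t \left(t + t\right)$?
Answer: $-5192 + 3 i \sqrt{1214} \approx -5192.0 + 104.53 i$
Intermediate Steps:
$a{\left(t \right)} = t^{2}$ ($a{\left(t \right)} = \frac{t \left(t + t\right)}{2} = \frac{t 2 t}{2} = \frac{2 t^{2}}{2} = t^{2}$)
$u{\left(W,L \right)} = - \frac{W}{2}$ ($u{\left(W,L \right)} = \frac{\left(2 - 3\right) W}{2} = \frac{\left(-1\right) W}{2} = - \frac{W}{2}$)
$\sqrt{-10926 + u{\left(l{\left(-5 \right)},a{\left(4 \right)} \right)}} - 5192 = \sqrt{-10926 - 0} - 5192 = \sqrt{-10926 + 0} - 5192 = \sqrt{-10926} - 5192 = 3 i \sqrt{1214} - 5192 = -5192 + 3 i \sqrt{1214}$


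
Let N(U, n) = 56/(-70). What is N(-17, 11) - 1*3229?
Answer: -16149/5 ≈ -3229.8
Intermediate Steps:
N(U, n) = -⅘ (N(U, n) = 56*(-1/70) = -⅘)
N(-17, 11) - 1*3229 = -⅘ - 1*3229 = -⅘ - 3229 = -16149/5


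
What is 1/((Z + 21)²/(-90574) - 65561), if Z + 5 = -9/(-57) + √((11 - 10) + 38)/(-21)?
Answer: -16463187709161068327991/1079343096871159631421441470 - 4266387215013*√39/1079343096871159631421441470 ≈ -1.5253e-5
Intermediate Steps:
Z = -92/19 - √39/21 (Z = -5 + (-9/(-57) + √((11 - 10) + 38)/(-21)) = -5 + (-9*(-1/57) + √(1 + 38)*(-1/21)) = -5 + (3/19 + √39*(-1/21)) = -5 + (3/19 - √39/21) = -92/19 - √39/21 ≈ -5.1395)
1/((Z + 21)²/(-90574) - 65561) = 1/(((-92/19 - √39/21) + 21)²/(-90574) - 65561) = 1/((307/19 - √39/21)²*(-1/90574) - 65561) = 1/(-(307/19 - √39/21)²/90574 - 65561) = 1/(-65561 - (307/19 - √39/21)²/90574)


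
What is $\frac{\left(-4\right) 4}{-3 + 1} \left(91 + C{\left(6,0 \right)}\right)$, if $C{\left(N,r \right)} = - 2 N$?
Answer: $632$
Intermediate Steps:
$\frac{\left(-4\right) 4}{-3 + 1} \left(91 + C{\left(6,0 \right)}\right) = \frac{\left(-4\right) 4}{-3 + 1} \left(91 - 12\right) = - \frac{16}{-2} \left(91 - 12\right) = \left(-16\right) \left(- \frac{1}{2}\right) 79 = 8 \cdot 79 = 632$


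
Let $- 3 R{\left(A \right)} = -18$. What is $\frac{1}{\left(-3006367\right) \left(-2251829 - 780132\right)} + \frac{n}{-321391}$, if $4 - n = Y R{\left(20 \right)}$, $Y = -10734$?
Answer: $- \frac{83870142317412415}{418505603489477231} \approx -0.2004$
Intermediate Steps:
$R{\left(A \right)} = 6$ ($R{\left(A \right)} = \left(- \frac{1}{3}\right) \left(-18\right) = 6$)
$n = 64408$ ($n = 4 - \left(-10734\right) 6 = 4 - -64404 = 4 + 64404 = 64408$)
$\frac{1}{\left(-3006367\right) \left(-2251829 - 780132\right)} + \frac{n}{-321391} = \frac{1}{\left(-3006367\right) \left(-2251829 - 780132\right)} + \frac{64408}{-321391} = - \frac{1}{3006367 \left(-2251829 - 780132\right)} + 64408 \left(- \frac{1}{321391}\right) = - \frac{1}{3006367 \left(-3031961\right)} - \frac{64408}{321391} = \left(- \frac{1}{3006367}\right) \left(- \frac{1}{3031961}\right) - \frac{64408}{321391} = \frac{1}{9115187495687} - \frac{64408}{321391} = - \frac{83870142317412415}{418505603489477231}$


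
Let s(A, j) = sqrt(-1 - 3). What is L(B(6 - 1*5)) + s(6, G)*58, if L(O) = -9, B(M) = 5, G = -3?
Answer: -9 + 116*I ≈ -9.0 + 116.0*I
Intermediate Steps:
s(A, j) = 2*I (s(A, j) = sqrt(-4) = 2*I)
L(B(6 - 1*5)) + s(6, G)*58 = -9 + (2*I)*58 = -9 + 116*I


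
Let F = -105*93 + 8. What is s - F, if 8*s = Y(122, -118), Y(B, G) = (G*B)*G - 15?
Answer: 1776769/8 ≈ 2.2210e+5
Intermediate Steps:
Y(B, G) = -15 + B*G² (Y(B, G) = (B*G)*G - 15 = B*G² - 15 = -15 + B*G²)
s = 1698713/8 (s = (-15 + 122*(-118)²)/8 = (-15 + 122*13924)/8 = (-15 + 1698728)/8 = (⅛)*1698713 = 1698713/8 ≈ 2.1234e+5)
F = -9757 (F = -9765 + 8 = -9757)
s - F = 1698713/8 - 1*(-9757) = 1698713/8 + 9757 = 1776769/8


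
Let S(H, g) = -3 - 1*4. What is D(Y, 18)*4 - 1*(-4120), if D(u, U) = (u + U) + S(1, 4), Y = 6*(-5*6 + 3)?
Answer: 3516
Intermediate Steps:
S(H, g) = -7 (S(H, g) = -3 - 4 = -7)
Y = -162 (Y = 6*(-30 + 3) = 6*(-27) = -162)
D(u, U) = -7 + U + u (D(u, U) = (u + U) - 7 = (U + u) - 7 = -7 + U + u)
D(Y, 18)*4 - 1*(-4120) = (-7 + 18 - 162)*4 - 1*(-4120) = -151*4 + 4120 = -604 + 4120 = 3516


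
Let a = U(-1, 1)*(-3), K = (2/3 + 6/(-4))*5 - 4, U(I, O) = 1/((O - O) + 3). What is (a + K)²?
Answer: 3025/36 ≈ 84.028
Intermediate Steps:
U(I, O) = ⅓ (U(I, O) = 1/(0 + 3) = 1/3 = ⅓)
K = -49/6 (K = (2*(⅓) + 6*(-¼))*5 - 4 = (⅔ - 3/2)*5 - 4 = -⅚*5 - 4 = -25/6 - 4 = -49/6 ≈ -8.1667)
a = -1 (a = (⅓)*(-3) = -1)
(a + K)² = (-1 - 49/6)² = (-55/6)² = 3025/36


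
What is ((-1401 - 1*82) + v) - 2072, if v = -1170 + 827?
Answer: -3898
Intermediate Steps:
v = -343
((-1401 - 1*82) + v) - 2072 = ((-1401 - 1*82) - 343) - 2072 = ((-1401 - 82) - 343) - 2072 = (-1483 - 343) - 2072 = -1826 - 2072 = -3898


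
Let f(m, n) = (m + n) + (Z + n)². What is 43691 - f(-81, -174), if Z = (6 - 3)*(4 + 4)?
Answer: 21446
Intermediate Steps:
Z = 24 (Z = 3*8 = 24)
f(m, n) = m + n + (24 + n)² (f(m, n) = (m + n) + (24 + n)² = m + n + (24 + n)²)
43691 - f(-81, -174) = 43691 - (-81 - 174 + (24 - 174)²) = 43691 - (-81 - 174 + (-150)²) = 43691 - (-81 - 174 + 22500) = 43691 - 1*22245 = 43691 - 22245 = 21446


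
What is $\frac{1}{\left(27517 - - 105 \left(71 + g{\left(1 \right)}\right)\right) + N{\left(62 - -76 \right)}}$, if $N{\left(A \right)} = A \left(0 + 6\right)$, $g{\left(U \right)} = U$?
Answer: $\frac{1}{35905} \approx 2.7851 \cdot 10^{-5}$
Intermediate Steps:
$N{\left(A \right)} = 6 A$ ($N{\left(A \right)} = A 6 = 6 A$)
$\frac{1}{\left(27517 - - 105 \left(71 + g{\left(1 \right)}\right)\right) + N{\left(62 - -76 \right)}} = \frac{1}{\left(27517 - - 105 \left(71 + 1\right)\right) + 6 \left(62 - -76\right)} = \frac{1}{\left(27517 - \left(-105\right) 72\right) + 6 \left(62 + 76\right)} = \frac{1}{\left(27517 - -7560\right) + 6 \cdot 138} = \frac{1}{\left(27517 + 7560\right) + 828} = \frac{1}{35077 + 828} = \frac{1}{35905}$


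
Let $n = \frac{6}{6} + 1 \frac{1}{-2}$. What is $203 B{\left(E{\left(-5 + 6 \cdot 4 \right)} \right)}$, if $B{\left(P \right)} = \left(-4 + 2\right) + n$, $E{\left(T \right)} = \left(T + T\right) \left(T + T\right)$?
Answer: $- \frac{609}{2} \approx -304.5$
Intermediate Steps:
$E{\left(T \right)} = 4 T^{2}$ ($E{\left(T \right)} = 2 T 2 T = 4 T^{2}$)
$n = \frac{1}{2}$ ($n = 6 \cdot \frac{1}{6} + 1 \left(- \frac{1}{2}\right) = 1 - \frac{1}{2} = \frac{1}{2} \approx 0.5$)
$B{\left(P \right)} = - \frac{3}{2}$ ($B{\left(P \right)} = \left(-4 + 2\right) + \frac{1}{2} = -2 + \frac{1}{2} = - \frac{3}{2}$)
$203 B{\left(E{\left(-5 + 6 \cdot 4 \right)} \right)} = 203 \left(- \frac{3}{2}\right) = - \frac{609}{2}$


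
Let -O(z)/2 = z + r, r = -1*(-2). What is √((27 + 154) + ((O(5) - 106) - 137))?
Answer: 2*I*√19 ≈ 8.7178*I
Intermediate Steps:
r = 2
O(z) = -4 - 2*z (O(z) = -2*(z + 2) = -2*(2 + z) = -4 - 2*z)
√((27 + 154) + ((O(5) - 106) - 137)) = √((27 + 154) + (((-4 - 2*5) - 106) - 137)) = √(181 + (((-4 - 10) - 106) - 137)) = √(181 + ((-14 - 106) - 137)) = √(181 + (-120 - 137)) = √(181 - 257) = √(-76) = 2*I*√19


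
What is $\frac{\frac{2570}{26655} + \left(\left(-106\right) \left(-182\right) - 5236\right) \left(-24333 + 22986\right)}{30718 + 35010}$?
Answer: $- \frac{50467062739}{175197984} \approx -288.06$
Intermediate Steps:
$\frac{\frac{2570}{26655} + \left(\left(-106\right) \left(-182\right) - 5236\right) \left(-24333 + 22986\right)}{30718 + 35010} = \frac{2570 \cdot \frac{1}{26655} + \left(19292 - 5236\right) \left(-1347\right)}{65728} = \left(\frac{514}{5331} + 14056 \left(-1347\right)\right) \frac{1}{65728} = \left(\frac{514}{5331} - 18933432\right) \frac{1}{65728} = \left(- \frac{100934125478}{5331}\right) \frac{1}{65728} = - \frac{50467062739}{175197984}$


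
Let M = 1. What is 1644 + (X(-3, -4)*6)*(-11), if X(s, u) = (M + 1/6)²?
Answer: 9325/6 ≈ 1554.2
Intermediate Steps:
X(s, u) = 49/36 (X(s, u) = (1 + 1/6)² = (1 + ⅙)² = (7/6)² = 49/36)
1644 + (X(-3, -4)*6)*(-11) = 1644 + ((49/36)*6)*(-11) = 1644 + (49/6)*(-11) = 1644 - 539/6 = 9325/6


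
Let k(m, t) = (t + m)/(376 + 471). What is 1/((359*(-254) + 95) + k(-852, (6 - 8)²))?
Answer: -847/77154925 ≈ -1.0978e-5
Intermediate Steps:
k(m, t) = m/847 + t/847 (k(m, t) = (m + t)/847 = (m + t)*(1/847) = m/847 + t/847)
1/((359*(-254) + 95) + k(-852, (6 - 8)²)) = 1/((359*(-254) + 95) + ((1/847)*(-852) + (6 - 8)²/847)) = 1/((-91186 + 95) + (-852/847 + (1/847)*(-2)²)) = 1/(-91091 + (-852/847 + (1/847)*4)) = 1/(-91091 + (-852/847 + 4/847)) = 1/(-91091 - 848/847) = 1/(-77154925/847) = -847/77154925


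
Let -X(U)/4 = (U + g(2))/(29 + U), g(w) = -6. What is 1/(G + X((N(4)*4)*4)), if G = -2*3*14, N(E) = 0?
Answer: -29/2412 ≈ -0.012023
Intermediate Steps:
X(U) = -4*(-6 + U)/(29 + U) (X(U) = -4*(U - 6)/(29 + U) = -4*(-6 + U)/(29 + U))
G = -84 (G = -6*14 = -84)
1/(G + X((N(4)*4)*4)) = 1/(-84 + 4*(6 - 0*4*4)/(29 + (0*4)*4)) = 1/(-84 + 4*(6 - 0*4)/(29 + 0*4)) = 1/(-84 + 4*(6 - 1*0)/(29 + 0)) = 1/(-84 + 4*(6 + 0)/29) = 1/(-84 + 4*(1/29)*6) = 1/(-84 + 24/29) = 1/(-2412/29) = -29/2412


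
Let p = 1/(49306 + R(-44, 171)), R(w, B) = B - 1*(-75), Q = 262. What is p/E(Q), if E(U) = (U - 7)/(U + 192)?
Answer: 227/6317880 ≈ 3.5930e-5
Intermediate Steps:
E(U) = (-7 + U)/(192 + U)
R(w, B) = 75 + B (R(w, B) = B + 75 = 75 + B)
p = 1/49552 (p = 1/(49306 + (75 + 171)) = 1/(49306 + 246) = 1/49552 ≈ 2.0181e-5)
p/E(Q) = 1/(49552*(((-7 + 262)/(192 + 262)))) = 1/(49552*((255/454))) = 1/(49552*(((1/454)*255))) = 1/(49552*(255/454)) = (1/49552)*(454/255) = 227/6317880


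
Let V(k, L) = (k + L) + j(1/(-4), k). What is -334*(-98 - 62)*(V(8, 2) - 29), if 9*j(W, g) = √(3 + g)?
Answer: -1015360 + 53440*√11/9 ≈ -9.9567e+5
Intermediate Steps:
j(W, g) = √(3 + g)/9
V(k, L) = L + k + √(3 + k)/9 (V(k, L) = (k + L) + √(3 + k)/9 = (L + k) + √(3 + k)/9 = L + k + √(3 + k)/9)
-334*(-98 - 62)*(V(8, 2) - 29) = -334*(-98 - 62)*((2 + 8 + √(3 + 8)/9) - 29) = -(-53440)*((2 + 8 + √11/9) - 29) = -(-53440)*((10 + √11/9) - 29) = -(-53440)*(-19 + √11/9) = -334*(3040 - 160*√11/9) = -1015360 + 53440*√11/9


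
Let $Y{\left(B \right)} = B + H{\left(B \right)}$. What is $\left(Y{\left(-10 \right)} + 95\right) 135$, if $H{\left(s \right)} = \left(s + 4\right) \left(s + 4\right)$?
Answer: $16335$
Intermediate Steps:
$H{\left(s \right)} = \left(4 + s\right)^{2}$ ($H{\left(s \right)} = \left(4 + s\right) \left(4 + s\right) = \left(4 + s\right)^{2}$)
$Y{\left(B \right)} = B + \left(4 + B\right)^{2}$
$\left(Y{\left(-10 \right)} + 95\right) 135 = \left(\left(-10 + \left(4 - 10\right)^{2}\right) + 95\right) 135 = \left(\left(-10 + \left(-6\right)^{2}\right) + 95\right) 135 = \left(\left(-10 + 36\right) + 95\right) 135 = \left(26 + 95\right) 135 = 121 \cdot 135 = 16335$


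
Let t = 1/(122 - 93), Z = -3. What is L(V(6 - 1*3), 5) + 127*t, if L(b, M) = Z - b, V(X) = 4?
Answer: -76/29 ≈ -2.6207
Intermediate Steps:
t = 1/29 ≈ 0.034483
L(b, M) = -3 - b
L(V(6 - 1*3), 5) + 127*t = (-3 - 1*4) + 127*(1/29) = (-3 - 4) + 127/29 = -7 + 127/29 = -76/29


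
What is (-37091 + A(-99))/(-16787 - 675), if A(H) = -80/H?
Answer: 3671929/1728738 ≈ 2.1241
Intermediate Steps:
(-37091 + A(-99))/(-16787 - 675) = (-37091 - 80/(-99))/(-16787 - 675) = (-37091 - 80*(-1/99))/(-17462) = (-37091 + 80/99)*(-1/17462) = -3671929/99*(-1/17462) = 3671929/1728738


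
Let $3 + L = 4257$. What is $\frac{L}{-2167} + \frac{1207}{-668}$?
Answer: $- \frac{5457241}{1447556} \approx -3.77$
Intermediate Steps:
$L = 4254$ ($L = -3 + 4257 = 4254$)
$\frac{L}{-2167} + \frac{1207}{-668} = \frac{4254}{-2167} + \frac{1207}{-668} = 4254 \left(- \frac{1}{2167}\right) + 1207 \left(- \frac{1}{668}\right) = - \frac{4254}{2167} - \frac{1207}{668} = - \frac{5457241}{1447556}$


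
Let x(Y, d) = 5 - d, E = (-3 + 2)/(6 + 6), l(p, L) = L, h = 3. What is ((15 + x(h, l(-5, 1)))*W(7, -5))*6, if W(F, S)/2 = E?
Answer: -19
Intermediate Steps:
E = -1/12 ≈ -0.083333
W(F, S) = -1/6 (W(F, S) = 2*(-1/12) = -1/6)
((15 + x(h, l(-5, 1)))*W(7, -5))*6 = ((15 + (5 - 1*1))*(-1/6))*6 = ((15 + (5 - 1))*(-1/6))*6 = ((15 + 4)*(-1/6))*6 = (19*(-1/6))*6 = -19/6*6 = -19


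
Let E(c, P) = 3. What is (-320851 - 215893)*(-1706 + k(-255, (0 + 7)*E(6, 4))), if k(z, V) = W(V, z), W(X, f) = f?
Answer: 1052554984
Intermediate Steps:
k(z, V) = z
(-320851 - 215893)*(-1706 + k(-255, (0 + 7)*E(6, 4))) = (-320851 - 215893)*(-1706 - 255) = -536744*(-1961) = 1052554984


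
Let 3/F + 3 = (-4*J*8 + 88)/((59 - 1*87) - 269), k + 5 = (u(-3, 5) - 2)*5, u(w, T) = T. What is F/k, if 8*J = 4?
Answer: -99/1070 ≈ -0.092523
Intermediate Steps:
J = 1/2 (J = (1/8)*4 = 1/2 ≈ 0.50000)
k = 10 (k = -5 + (5 - 2)*5 = -5 + 3*5 = -5 + 15 = 10)
F = -99/107 (F = 3/(-3 + (-4*1/2*8 + 88)/((59 - 1*87) - 269)) = 3/(-3 + (-2*8 + 88)/((59 - 87) - 269)) = 3/(-3 + (-16 + 88)/(-28 - 269)) = 3/(-3 + 72/(-297)) = 3/(-3 + 72*(-1/297)) = 3/(-3 - 8/33) = 3/(-107/33) = 3*(-33/107) = -99/107 ≈ -0.92523)
F/k = -99/107/10 = -99/107*1/10 = -99/1070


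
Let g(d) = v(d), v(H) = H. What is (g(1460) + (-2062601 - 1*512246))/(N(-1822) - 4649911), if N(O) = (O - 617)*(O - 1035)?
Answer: -2573387/2318312 ≈ -1.1100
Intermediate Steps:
g(d) = d
N(O) = (-1035 + O)*(-617 + O) (N(O) = (-617 + O)*(-1035 + O) = (-1035 + O)*(-617 + O))
(g(1460) + (-2062601 - 1*512246))/(N(-1822) - 4649911) = (1460 + (-2062601 - 1*512246))/((638595 + (-1822)² - 1652*(-1822)) - 4649911) = (1460 + (-2062601 - 512246))/((638595 + 3319684 + 3009944) - 4649911) = (1460 - 2574847)/(6968223 - 4649911) = -2573387/2318312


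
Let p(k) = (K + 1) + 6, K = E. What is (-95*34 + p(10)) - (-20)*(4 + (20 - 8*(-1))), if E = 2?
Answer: -2581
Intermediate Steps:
K = 2
p(k) = 9 (p(k) = (2 + 1) + 6 = 3 + 6 = 9)
(-95*34 + p(10)) - (-20)*(4 + (20 - 8*(-1))) = (-95*34 + 9) - (-20)*(4 + (20 - 8*(-1))) = (-3230 + 9) - (-20)*(4 + (20 - 1*(-8))) = -3221 - (-20)*(4 + (20 + 8)) = -3221 - (-20)*(4 + 28) = -3221 - (-20)*32 = -3221 - 1*(-640) = -3221 + 640 = -2581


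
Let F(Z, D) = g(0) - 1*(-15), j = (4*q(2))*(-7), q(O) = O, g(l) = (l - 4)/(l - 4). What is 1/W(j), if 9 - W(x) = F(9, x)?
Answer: -⅐ ≈ -0.14286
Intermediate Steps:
g(l) = 1 (g(l) = (-4 + l)/(-4 + l) = 1)
j = -56 (j = (4*2)*(-7) = 8*(-7) = -56)
F(Z, D) = 16 (F(Z, D) = 1 - 1*(-15) = 1 + 15 = 16)
W(x) = -7 (W(x) = 9 - 1*16 = 9 - 16 = -7)
1/W(j) = 1/(-7) = -⅐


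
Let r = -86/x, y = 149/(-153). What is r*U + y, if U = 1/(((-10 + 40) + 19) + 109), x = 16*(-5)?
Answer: -935101/966960 ≈ -0.96705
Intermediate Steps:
x = -80
U = 1/158 (U = 1/((30 + 19) + 109) = 1/(49 + 109) = 1/158 ≈ 0.0063291)
y = -149/153 (y = 149*(-1/153) = -149/153 ≈ -0.97386)
r = 43/40 (r = -86/(-80) = -86*(-1/80) = 43/40 ≈ 1.0750)
r*U + y = (43/40)*(1/158) - 149/153 = 43/6320 - 149/153 = -935101/966960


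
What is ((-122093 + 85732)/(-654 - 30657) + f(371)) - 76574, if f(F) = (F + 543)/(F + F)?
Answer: -127069279948/1659483 ≈ -76572.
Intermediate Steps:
f(F) = (543 + F)/(2*F) (f(F) = (543 + F)/((2*F)) = (543 + F)*(1/(2*F)) = (543 + F)/(2*F))
((-122093 + 85732)/(-654 - 30657) + f(371)) - 76574 = ((-122093 + 85732)/(-654 - 30657) + (½)*(543 + 371)/371) - 76574 = (-36361/(-31311) + (½)*(1/371)*914) - 76574 = (-36361*(-1/31311) + 457/371) - 76574 = (36361/31311 + 457/371) - 76574 = 3971294/1659483 - 76574 = -127069279948/1659483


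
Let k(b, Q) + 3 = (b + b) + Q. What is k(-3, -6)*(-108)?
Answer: 1620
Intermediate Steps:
k(b, Q) = -3 + Q + 2*b (k(b, Q) = -3 + ((b + b) + Q) = -3 + (2*b + Q) = -3 + (Q + 2*b) = -3 + Q + 2*b)
k(-3, -6)*(-108) = (-3 - 6 + 2*(-3))*(-108) = (-3 - 6 - 6)*(-108) = -15*(-108) = 1620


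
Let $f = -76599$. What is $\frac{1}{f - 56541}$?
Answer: $- \frac{1}{133140} \approx -7.5109 \cdot 10^{-6}$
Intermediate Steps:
$\frac{1}{f - 56541} = \frac{1}{-76599 - 56541} = \frac{1}{-133140} = - \frac{1}{133140}$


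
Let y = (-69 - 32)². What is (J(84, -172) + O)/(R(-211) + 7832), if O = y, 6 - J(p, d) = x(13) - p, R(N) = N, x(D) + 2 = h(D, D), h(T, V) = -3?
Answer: 10296/7621 ≈ 1.3510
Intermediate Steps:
x(D) = -5 (x(D) = -2 - 3 = -5)
J(p, d) = 11 + p (J(p, d) = 6 - (-5 - p) = 6 + (5 + p) = 11 + p)
y = 10201 (y = (-101)² = 10201)
O = 10201
(J(84, -172) + O)/(R(-211) + 7832) = ((11 + 84) + 10201)/(-211 + 7832) = (95 + 10201)/7621 = 10296*(1/7621) = 10296/7621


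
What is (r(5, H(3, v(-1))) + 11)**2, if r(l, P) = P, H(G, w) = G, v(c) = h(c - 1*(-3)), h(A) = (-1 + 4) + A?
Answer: 196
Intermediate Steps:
h(A) = 3 + A
v(c) = 6 + c (v(c) = 3 + (c - 1*(-3)) = 3 + (c + 3) = 3 + (3 + c) = 6 + c)
(r(5, H(3, v(-1))) + 11)**2 = (3 + 11)**2 = 14**2 = 196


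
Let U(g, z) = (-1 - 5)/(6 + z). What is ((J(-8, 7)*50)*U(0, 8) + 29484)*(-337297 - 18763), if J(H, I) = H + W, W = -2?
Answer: -74020601280/7 ≈ -1.0574e+10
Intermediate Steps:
U(g, z) = -6/(6 + z)
J(H, I) = -2 + H (J(H, I) = H - 2 = -2 + H)
((J(-8, 7)*50)*U(0, 8) + 29484)*(-337297 - 18763) = (((-2 - 8)*50)*(-6/(6 + 8)) + 29484)*(-337297 - 18763) = ((-10*50)*(-6/14) + 29484)*(-356060) = (-(-3000)/14 + 29484)*(-356060) = (-500*(-3/7) + 29484)*(-356060) = (1500/7 + 29484)*(-356060) = (207888/7)*(-356060) = -74020601280/7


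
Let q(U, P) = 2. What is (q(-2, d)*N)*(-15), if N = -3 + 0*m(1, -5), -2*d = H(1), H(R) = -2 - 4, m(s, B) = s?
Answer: 90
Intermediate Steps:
H(R) = -6
d = 3 (d = -½*(-6) = 3)
N = -3 (N = -3 + 0*1 = -3 + 0 = -3)
(q(-2, d)*N)*(-15) = (2*(-3))*(-15) = -6*(-15) = 90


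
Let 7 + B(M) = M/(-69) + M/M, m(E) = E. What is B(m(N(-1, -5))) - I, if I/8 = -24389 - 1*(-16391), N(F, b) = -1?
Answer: 4414483/69 ≈ 63978.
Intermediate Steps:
I = -63984 (I = 8*(-24389 - 1*(-16391)) = 8*(-24389 + 16391) = 8*(-7998) = -63984)
B(M) = -6 - M/69 (B(M) = -7 + (M/(-69) + M/M) = -7 + (M*(-1/69) + 1) = -7 + (-M/69 + 1) = -7 + (1 - M/69) = -6 - M/69)
B(m(N(-1, -5))) - I = (-6 - 1/69*(-1)) - 1*(-63984) = (-6 + 1/69) + 63984 = -413/69 + 63984 = 4414483/69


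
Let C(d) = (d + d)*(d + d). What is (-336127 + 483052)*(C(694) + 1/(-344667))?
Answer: 32520190497981825/114889 ≈ 2.8306e+11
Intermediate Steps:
C(d) = 4*d² (C(d) = (2*d)*(2*d) = 4*d²)
(-336127 + 483052)*(C(694) + 1/(-344667)) = (-336127 + 483052)*(4*694² + 1/(-344667)) = 146925*(4*481636 - 1/344667) = 146925*(1926544 - 1/344667) = 146925*(664016140847/344667) = 32520190497981825/114889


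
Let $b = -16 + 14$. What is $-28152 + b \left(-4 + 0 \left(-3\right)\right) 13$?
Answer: $-28048$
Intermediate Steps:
$b = -2$
$-28152 + b \left(-4 + 0 \left(-3\right)\right) 13 = -28152 + - 2 \left(-4 + 0 \left(-3\right)\right) 13 = -28152 + - 2 \left(-4 + 0\right) 13 = -28152 + \left(-2\right) \left(-4\right) 13 = -28152 + 8 \cdot 13 = -28152 + 104 = -28048$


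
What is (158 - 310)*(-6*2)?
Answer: 1824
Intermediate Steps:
(158 - 310)*(-6*2) = -152*(-12) = 1824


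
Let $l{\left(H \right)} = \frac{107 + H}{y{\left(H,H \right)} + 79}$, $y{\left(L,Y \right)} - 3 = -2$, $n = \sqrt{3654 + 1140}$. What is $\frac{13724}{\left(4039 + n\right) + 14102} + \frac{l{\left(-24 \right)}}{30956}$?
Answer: $\frac{205529772914847}{271662498377920} - \frac{13724 \sqrt{4794}}{329091087} \approx 0.75368$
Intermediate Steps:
$n = \sqrt{4794} \approx 69.239$
$y{\left(L,Y \right)} = 1$ ($y{\left(L,Y \right)} = 3 - 2 = 1$)
$l{\left(H \right)} = \frac{107}{80} + \frac{H}{80}$ ($l{\left(H \right)} = \frac{107 + H}{1 + 79} = \frac{107 + H}{80} = \left(107 + H\right) \frac{1}{80} = \frac{107}{80} + \frac{H}{80}$)
$\frac{13724}{\left(4039 + n\right) + 14102} + \frac{l{\left(-24 \right)}}{30956} = \frac{13724}{\left(4039 + \sqrt{4794}\right) + 14102} + \frac{\frac{107}{80} + \frac{1}{80} \left(-24\right)}{30956} = \frac{13724}{18141 + \sqrt{4794}} + \left(\frac{107}{80} - \frac{3}{10}\right) \frac{1}{30956} = \frac{13724}{18141 + \sqrt{4794}} + \frac{83}{80} \cdot \frac{1}{30956} = \frac{13724}{18141 + \sqrt{4794}} + \frac{83}{2476480} = \frac{83}{2476480} + \frac{13724}{18141 + \sqrt{4794}}$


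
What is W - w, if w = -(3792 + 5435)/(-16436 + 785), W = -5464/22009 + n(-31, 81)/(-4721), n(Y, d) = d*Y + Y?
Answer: -486828191569/1626209157339 ≈ -0.29936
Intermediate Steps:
n(Y, d) = Y + Y*d (n(Y, d) = Y*d + Y = Y + Y*d)
W = 30151334/103904489 (W = -5464/22009 - 31*(1 + 81)/(-4721) = -5464*1/22009 - 31*82*(-1/4721) = -5464/22009 - 2542*(-1/4721) = -5464/22009 + 2542/4721 = 30151334/103904489 ≈ 0.29018)
w = 9227/15651 (w = -9227/(-15651) = -9227*(-1)/15651 = -1*(-9227/15651) = 9227/15651 ≈ 0.58955)
W - w = 30151334/103904489 - 1*9227/15651 = 30151334/103904489 - 9227/15651 = -486828191569/1626209157339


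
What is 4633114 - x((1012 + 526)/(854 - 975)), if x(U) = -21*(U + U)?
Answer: 560542198/121 ≈ 4.6326e+6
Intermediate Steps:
x(U) = -42*U
4633114 - x((1012 + 526)/(854 - 975)) = 4633114 - (-42)*(1012 + 526)/(854 - 975) = 4633114 - (-42)*1538/(-121) = 4633114 - (-42)*1538*(-1/121) = 4633114 - (-42)*(-1538)/121 = 4633114 - 1*64596/121 = 4633114 - 64596/121 = 560542198/121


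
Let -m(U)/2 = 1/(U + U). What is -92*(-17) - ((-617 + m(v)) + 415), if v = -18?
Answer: 31787/18 ≈ 1765.9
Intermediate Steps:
m(U) = -1/U (m(U) = -2/(U + U) = -2*1/(2*U) = -1/U)
-92*(-17) - ((-617 + m(v)) + 415) = -92*(-17) - ((-617 - 1/(-18)) + 415) = 1564 - ((-617 - 1*(-1/18)) + 415) = 1564 - ((-617 + 1/18) + 415) = 1564 - (-11105/18 + 415) = 1564 - 1*(-3635/18) = 1564 + 3635/18 = 31787/18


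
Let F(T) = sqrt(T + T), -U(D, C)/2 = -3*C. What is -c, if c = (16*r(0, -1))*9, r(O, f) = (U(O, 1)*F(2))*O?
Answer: 0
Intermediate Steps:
U(D, C) = 6*C (U(D, C) = -(-6)*C = 6*C)
F(T) = sqrt(2)*sqrt(T) (F(T) = sqrt(2*T) = sqrt(2)*sqrt(T))
r(O, f) = 12*O (r(O, f) = ((6*1)*(sqrt(2)*sqrt(2)))*O = (6*2)*O = 12*O)
c = 0 (c = (16*(12*0))*9 = (16*0)*9 = 0*9 = 0)
-c = -1*0 = 0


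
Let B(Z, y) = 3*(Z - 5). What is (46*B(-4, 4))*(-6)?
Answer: 7452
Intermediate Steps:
B(Z, y) = -15 + 3*Z (B(Z, y) = 3*(-5 + Z) = -15 + 3*Z)
(46*B(-4, 4))*(-6) = (46*(-15 + 3*(-4)))*(-6) = (46*(-15 - 12))*(-6) = (46*(-27))*(-6) = -1242*(-6) = 7452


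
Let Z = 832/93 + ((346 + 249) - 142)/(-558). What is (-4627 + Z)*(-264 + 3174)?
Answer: -416667865/31 ≈ -1.3441e+7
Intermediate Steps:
Z = 1513/186 (Z = 832*(1/93) + (595 - 142)*(-1/558) = 832/93 + 453*(-1/558) = 832/93 - 151/186 = 1513/186 ≈ 8.1344)
(-4627 + Z)*(-264 + 3174) = (-4627 + 1513/186)*(-264 + 3174) = -859109/186*2910 = -416667865/31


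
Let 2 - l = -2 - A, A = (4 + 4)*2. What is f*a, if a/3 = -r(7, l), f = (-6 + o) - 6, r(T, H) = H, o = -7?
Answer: 1140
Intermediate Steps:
A = 16 (A = 8*2 = 16)
l = 20 (l = 2 - (-2 - 1*16) = 2 - (-2 - 16) = 2 - 1*(-18) = 2 + 18 = 20)
f = -19 (f = (-6 - 7) - 6 = -13 - 6 = -19)
a = -60 (a = 3*(-1*20) = 3*(-20) = -60)
f*a = -19*(-60) = 1140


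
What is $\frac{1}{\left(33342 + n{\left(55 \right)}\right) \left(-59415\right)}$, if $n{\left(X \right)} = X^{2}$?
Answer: $- \frac{1}{2160745305} \approx -4.628 \cdot 10^{-10}$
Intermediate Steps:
$\frac{1}{\left(33342 + n{\left(55 \right)}\right) \left(-59415\right)} = \frac{1}{\left(33342 + 55^{2}\right) \left(-59415\right)} = \frac{1}{33342 + 3025} \left(- \frac{1}{59415}\right) = \frac{1}{36367} \left(- \frac{1}{59415}\right) = - \frac{1}{2160745305}$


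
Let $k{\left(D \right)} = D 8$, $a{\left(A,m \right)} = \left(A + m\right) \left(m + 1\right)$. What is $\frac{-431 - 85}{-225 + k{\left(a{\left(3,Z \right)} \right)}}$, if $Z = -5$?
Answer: $\frac{516}{161} \approx 3.205$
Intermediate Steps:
$a{\left(A,m \right)} = \left(1 + m\right) \left(A + m\right)$ ($a{\left(A,m \right)} = \left(A + m\right) \left(1 + m\right) = \left(1 + m\right) \left(A + m\right)$)
$k{\left(D \right)} = 8 D$
$\frac{-431 - 85}{-225 + k{\left(a{\left(3,Z \right)} \right)}} = \frac{-431 - 85}{-225 + 8 \left(3 - 5 + \left(-5\right)^{2} + 3 \left(-5\right)\right)} = - \frac{516}{-225 + 8 \left(3 - 5 + 25 - 15\right)} = - \frac{516}{-225 + 8 \cdot 8} = - \frac{516}{-225 + 64} = - \frac{516}{-161} = \left(-516\right) \left(- \frac{1}{161}\right) = \frac{516}{161}$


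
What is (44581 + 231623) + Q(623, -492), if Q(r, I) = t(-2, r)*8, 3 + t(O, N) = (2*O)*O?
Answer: 276244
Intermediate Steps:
t(O, N) = -3 + 2*O² (t(O, N) = -3 + (2*O)*O = -3 + 2*O²)
Q(r, I) = 40 (Q(r, I) = (-3 + 2*(-2)²)*8 = (-3 + 2*4)*8 = (-3 + 8)*8 = 5*8 = 40)
(44581 + 231623) + Q(623, -492) = (44581 + 231623) + 40 = 276204 + 40 = 276244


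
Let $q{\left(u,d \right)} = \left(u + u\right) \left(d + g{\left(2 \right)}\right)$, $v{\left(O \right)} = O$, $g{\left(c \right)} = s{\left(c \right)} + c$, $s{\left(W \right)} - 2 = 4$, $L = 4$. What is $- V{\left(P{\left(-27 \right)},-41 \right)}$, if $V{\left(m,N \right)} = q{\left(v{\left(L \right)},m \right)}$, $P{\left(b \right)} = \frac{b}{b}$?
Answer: $-72$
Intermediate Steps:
$s{\left(W \right)} = 6$ ($s{\left(W \right)} = 2 + 4 = 6$)
$g{\left(c \right)} = 6 + c$
$q{\left(u,d \right)} = 2 u \left(8 + d\right)$ ($q{\left(u,d \right)} = \left(u + u\right) \left(d + \left(6 + 2\right)\right) = 2 u \left(d + 8\right) = 2 u \left(8 + d\right)$)
$P{\left(b \right)} = 1$
$V{\left(m,N \right)} = 64 + 8 m$ ($V{\left(m,N \right)} = 2 \cdot 4 \left(8 + m\right) = 64 + 8 m$)
$- V{\left(P{\left(-27 \right)},-41 \right)} = - (64 + 8 \cdot 1) = - (64 + 8) = \left(-1\right) 72 = -72$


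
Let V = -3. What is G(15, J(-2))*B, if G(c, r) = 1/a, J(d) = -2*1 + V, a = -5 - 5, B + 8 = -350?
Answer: 179/5 ≈ 35.800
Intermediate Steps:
B = -358 (B = -8 - 350 = -358)
a = -10
J(d) = -5 (J(d) = -2*1 - 3 = -2 - 3 = -5)
G(c, r) = -⅒ (G(c, r) = 1/(-10) = -⅒)
G(15, J(-2))*B = -⅒*(-358) = 179/5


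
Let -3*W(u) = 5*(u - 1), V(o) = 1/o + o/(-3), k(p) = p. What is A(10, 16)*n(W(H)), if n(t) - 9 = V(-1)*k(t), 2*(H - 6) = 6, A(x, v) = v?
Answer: 2576/9 ≈ 286.22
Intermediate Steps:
V(o) = 1/o - o/3 (V(o) = 1/o + o*(-⅓) = 1/o - o/3)
H = 9 (H = 6 + (½)*6 = 6 + 3 = 9)
W(u) = 5/3 - 5*u/3 (W(u) = -5*(u - 1)/3 = -5*(-1 + u)/3 = -(-5 + 5*u)/3 = 5/3 - 5*u/3)
n(t) = 9 - 2*t/3 (n(t) = 9 + (1/(-1) - ⅓*(-1))*t = 9 + (-1 + ⅓)*t = 9 - 2*t/3)
A(10, 16)*n(W(H)) = 16*(9 - 2*(5/3 - 5/3*9)/3) = 16*(9 - 2*(5/3 - 15)/3) = 16*(9 - ⅔*(-40/3)) = 16*(9 + 80/9) = 16*(161/9) = 2576/9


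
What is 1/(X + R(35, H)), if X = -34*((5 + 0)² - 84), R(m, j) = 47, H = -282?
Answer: 1/2053 ≈ 0.00048709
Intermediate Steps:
X = 2006 (X = -34*(5² - 84) = -34*(25 - 84) = -34*(-59) = 2006)
1/(X + R(35, H)) = 1/(2006 + 47) = 1/2053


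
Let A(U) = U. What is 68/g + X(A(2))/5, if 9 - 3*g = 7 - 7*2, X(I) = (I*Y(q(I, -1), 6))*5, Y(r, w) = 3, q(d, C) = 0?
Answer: 75/4 ≈ 18.750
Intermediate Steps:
X(I) = 15*I (X(I) = (I*3)*5 = (3*I)*5 = 15*I)
g = 16/3 (g = 3 - (7 - 7*2)/3 = 3 - (7 - 14)/3 = 3 - ⅓*(-7) = 3 + 7/3 = 16/3 ≈ 5.3333)
68/g + X(A(2))/5 = 68/(16/3) + (15*2)/5 = 68*(3/16) + 30*(⅕) = 51/4 + 6 = 75/4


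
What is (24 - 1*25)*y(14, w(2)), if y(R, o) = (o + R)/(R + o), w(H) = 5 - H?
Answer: -1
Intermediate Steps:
y(R, o) = 1 (y(R, o) = (R + o)/(R + o) = 1)
(24 - 1*25)*y(14, w(2)) = (24 - 1*25)*1 = (24 - 25)*1 = -1*1 = -1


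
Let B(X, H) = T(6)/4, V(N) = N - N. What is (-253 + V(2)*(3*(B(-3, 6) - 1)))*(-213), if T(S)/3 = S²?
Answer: 53889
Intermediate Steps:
T(S) = 3*S²
V(N) = 0
B(X, H) = 27 (B(X, H) = (3*6²)/4 = (3*36)*(¼) = 108*(¼) = 27)
(-253 + V(2)*(3*(B(-3, 6) - 1)))*(-213) = (-253 + 0*(3*(27 - 1)))*(-213) = (-253 + 0*(3*26))*(-213) = (-253 + 0*78)*(-213) = (-253 + 0)*(-213) = -253*(-213) = 53889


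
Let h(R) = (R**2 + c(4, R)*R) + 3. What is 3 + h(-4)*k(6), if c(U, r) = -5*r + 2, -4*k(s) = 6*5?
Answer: 1041/2 ≈ 520.50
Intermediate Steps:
k(s) = -15/2 (k(s) = -3*5/2 = -1/4*30 = -15/2)
c(U, r) = 2 - 5*r
h(R) = 3 + R**2 + R*(2 - 5*R) (h(R) = (R**2 + (2 - 5*R)*R) + 3 = (R**2 + R*(2 - 5*R)) + 3 = 3 + R**2 + R*(2 - 5*R))
3 + h(-4)*k(6) = 3 + (3 - 4*(-4)**2 + 2*(-4))*(-15/2) = 3 + (3 - 4*16 - 8)*(-15/2) = 3 + (3 - 64 - 8)*(-15/2) = 3 - 69*(-15/2) = 3 + 1035/2 = 1041/2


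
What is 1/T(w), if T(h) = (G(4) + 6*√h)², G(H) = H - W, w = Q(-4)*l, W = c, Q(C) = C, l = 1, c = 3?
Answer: (1 + 12*I)⁻² ≈ -0.0068014 - 0.0011415*I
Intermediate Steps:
W = 3
w = -4 (w = -4*1 = -4)
G(H) = -3 + H (G(H) = H - 1*3 = H - 3 = -3 + H)
T(h) = (1 + 6*√h)² (T(h) = ((-3 + 4) + 6*√h)² = (1 + 6*√h)²)
1/T(w) = 1/((1 + 6*√(-4))²) = 1/((1 + 6*(2*I))²) = 1/((1 + 12*I)²) = (1 + 12*I)⁻²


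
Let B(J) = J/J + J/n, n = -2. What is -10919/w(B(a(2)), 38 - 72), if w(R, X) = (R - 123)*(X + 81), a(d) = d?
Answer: 10919/5781 ≈ 1.8888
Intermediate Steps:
B(J) = 1 - J/2 (B(J) = J/J + J/(-2) = 1 + J*(-1/2) = 1 - J/2)
w(R, X) = (-123 + R)*(81 + X)
-10919/w(B(a(2)), 38 - 72) = -10919/(-9963 - 123*(38 - 72) + 81*(1 - 1/2*2) + (1 - 1/2*2)*(38 - 72)) = -10919/(-9963 - 123*(-34) + 81*(1 - 1) + (1 - 1)*(-34)) = -10919/(-9963 + 4182 + 81*0 + 0*(-34)) = -10919/(-9963 + 4182 + 0 + 0) = -10919/(-5781) = -10919*(-1/5781) = 10919/5781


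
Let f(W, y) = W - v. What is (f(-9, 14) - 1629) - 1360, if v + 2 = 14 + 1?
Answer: -3011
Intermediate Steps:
v = 13 (v = -2 + (14 + 1) = -2 + 15 = 13)
f(W, y) = -13 + W (f(W, y) = W - 1*13 = W - 13 = -13 + W)
(f(-9, 14) - 1629) - 1360 = ((-13 - 9) - 1629) - 1360 = (-22 - 1629) - 1360 = -1651 - 1360 = -3011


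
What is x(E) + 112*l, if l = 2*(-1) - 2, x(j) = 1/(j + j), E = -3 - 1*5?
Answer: -7169/16 ≈ -448.06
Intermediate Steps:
E = -8 (E = -3 - 5 = -8)
x(j) = 1/(2*j)
l = -4 (l = -2 - 2 = -4)
x(E) + 112*l = (1/2)/(-8) + 112*(-4) = (1/2)*(-1/8) - 448 = -1/16 - 448 = -7169/16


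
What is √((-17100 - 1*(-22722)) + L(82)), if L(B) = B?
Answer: 2*√1426 ≈ 75.525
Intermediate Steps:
√((-17100 - 1*(-22722)) + L(82)) = √((-17100 - 1*(-22722)) + 82) = √((-17100 + 22722) + 82) = √(5622 + 82) = √5704 = 2*√1426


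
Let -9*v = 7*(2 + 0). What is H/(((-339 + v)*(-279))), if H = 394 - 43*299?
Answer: -12463/95015 ≈ -0.13117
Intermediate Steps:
H = -12463 (H = 394 - 12857 = -12463)
v = -14/9 (v = -7*(2 + 0)/9 = -7*2/9 = -⅑*14 = -14/9 ≈ -1.5556)
H/(((-339 + v)*(-279))) = -12463*(-1/(279*(-339 - 14/9))) = -12463/((-3065/9*(-279))) = -12463/95015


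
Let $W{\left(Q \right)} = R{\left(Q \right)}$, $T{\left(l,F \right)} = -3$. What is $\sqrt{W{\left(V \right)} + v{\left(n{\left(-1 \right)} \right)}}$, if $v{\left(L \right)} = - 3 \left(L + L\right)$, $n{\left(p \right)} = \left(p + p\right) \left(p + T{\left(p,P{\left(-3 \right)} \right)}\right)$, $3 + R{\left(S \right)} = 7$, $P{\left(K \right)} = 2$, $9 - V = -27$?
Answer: $2 i \sqrt{11} \approx 6.6332 i$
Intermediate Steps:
$V = 36$ ($V = 9 - -27 = 9 + 27 = 36$)
$R{\left(S \right)} = 4$ ($R{\left(S \right)} = -3 + 7 = 4$)
$W{\left(Q \right)} = 4$
$n{\left(p \right)} = 2 p \left(-3 + p\right)$ ($n{\left(p \right)} = \left(p + p\right) \left(p - 3\right) = 2 p \left(-3 + p\right)$)
$v{\left(L \right)} = - 6 L$ ($v{\left(L \right)} = - 3 \cdot 2 L = - 6 L$)
$\sqrt{W{\left(V \right)} + v{\left(n{\left(-1 \right)} \right)}} = \sqrt{4 - 6 \cdot 2 \left(-1\right) \left(-3 - 1\right)} = \sqrt{4 - 6 \cdot 2 \left(-1\right) \left(-4\right)} = \sqrt{4 - 48} = \sqrt{-44} = 2 i \sqrt{11}$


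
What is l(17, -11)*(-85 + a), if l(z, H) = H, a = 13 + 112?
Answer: -440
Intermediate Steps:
a = 125
l(17, -11)*(-85 + a) = -11*(-85 + 125) = -11*40 = -440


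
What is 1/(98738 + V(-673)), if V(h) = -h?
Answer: 1/99411 ≈ 1.0059e-5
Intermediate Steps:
1/(98738 + V(-673)) = 1/(98738 - 1*(-673)) = 1/(98738 + 673) = 1/99411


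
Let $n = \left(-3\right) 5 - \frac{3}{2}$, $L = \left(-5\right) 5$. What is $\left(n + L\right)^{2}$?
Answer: $\frac{6889}{4} \approx 1722.3$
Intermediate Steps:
$L = -25$
$n = - \frac{33}{2}$ ($n = -15 - \frac{3}{2} = - \frac{33}{2} \approx -16.5$)
$\left(n + L\right)^{2} = \left(- \frac{33}{2} - 25\right)^{2} = \left(- \frac{83}{2}\right)^{2} = \frac{6889}{4}$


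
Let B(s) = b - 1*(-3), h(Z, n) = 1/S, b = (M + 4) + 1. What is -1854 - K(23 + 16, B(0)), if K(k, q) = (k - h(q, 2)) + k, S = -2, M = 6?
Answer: -3865/2 ≈ -1932.5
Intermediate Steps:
b = 11 (b = (6 + 4) + 1 = 10 + 1 = 11)
h(Z, n) = -½ (h(Z, n) = 1/(-2) = 1*(-½) = -½)
B(s) = 14 (B(s) = 11 - 1*(-3) = 11 + 3 = 14)
K(k, q) = ½ + 2*k (K(k, q) = (k - 1*(-½)) + k = (k + ½) + k = (½ + k) + k = ½ + 2*k)
-1854 - K(23 + 16, B(0)) = -1854 - (½ + 2*(23 + 16)) = -1854 - (½ + 2*39) = -1854 - (½ + 78) = -1854 - 1*157/2 = -1854 - 157/2 = -3865/2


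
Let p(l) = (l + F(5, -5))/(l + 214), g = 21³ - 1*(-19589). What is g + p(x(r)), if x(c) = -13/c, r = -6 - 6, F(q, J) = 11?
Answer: 2567655/89 ≈ 28850.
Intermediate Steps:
g = 28850 (g = 9261 + 19589 = 28850)
r = -12
p(l) = (11 + l)/(214 + l) (p(l) = (l + 11)/(l + 214) = (11 + l)/(214 + l))
g + p(x(r)) = 28850 + (11 - 13/(-12))/(214 - 13/(-12)) = 28850 + (11 - 13*(-1/12))/(214 - 13*(-1/12)) = 28850 + (11 + 13/12)/(214 + 13/12) = 28850 + (145/12)/(2581/12) = 28850 + (12/2581)*(145/12) = 28850 + 5/89 = 2567655/89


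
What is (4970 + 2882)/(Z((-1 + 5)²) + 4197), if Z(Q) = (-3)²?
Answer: 3926/2103 ≈ 1.8669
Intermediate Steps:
Z(Q) = 9
(4970 + 2882)/(Z((-1 + 5)²) + 4197) = (4970 + 2882)/(9 + 4197) = 7852/4206 = 7852*(1/4206) = 3926/2103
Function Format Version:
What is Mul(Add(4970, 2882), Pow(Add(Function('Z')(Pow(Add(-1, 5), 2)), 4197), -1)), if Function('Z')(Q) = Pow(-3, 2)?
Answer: Rational(3926, 2103) ≈ 1.8669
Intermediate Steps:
Function('Z')(Q) = 9
Mul(Add(4970, 2882), Pow(Add(Function('Z')(Pow(Add(-1, 5), 2)), 4197), -1)) = Mul(Add(4970, 2882), Pow(Add(9, 4197), -1)) = Mul(7852, Pow(4206, -1)) = Mul(7852, Rational(1, 4206)) = Rational(3926, 2103)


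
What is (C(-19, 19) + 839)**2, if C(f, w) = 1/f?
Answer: 254083600/361 ≈ 7.0383e+5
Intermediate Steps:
(C(-19, 19) + 839)**2 = (1/(-19) + 839)**2 = (-1/19 + 839)**2 = (15940/19)**2 = 254083600/361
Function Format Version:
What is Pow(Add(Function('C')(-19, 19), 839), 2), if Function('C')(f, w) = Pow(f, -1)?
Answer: Rational(254083600, 361) ≈ 7.0383e+5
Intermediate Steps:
Pow(Add(Function('C')(-19, 19), 839), 2) = Pow(Add(Pow(-19, -1), 839), 2) = Pow(Add(Rational(-1, 19), 839), 2) = Pow(Rational(15940, 19), 2) = Rational(254083600, 361)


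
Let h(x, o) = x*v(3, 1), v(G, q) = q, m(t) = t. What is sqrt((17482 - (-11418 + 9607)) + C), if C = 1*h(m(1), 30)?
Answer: sqrt(19294) ≈ 138.90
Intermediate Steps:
h(x, o) = x (h(x, o) = x*1 = x)
C = 1 (C = 1*1 = 1)
sqrt((17482 - (-11418 + 9607)) + C) = sqrt((17482 - (-11418 + 9607)) + 1) = sqrt((17482 - 1*(-1811)) + 1) = sqrt((17482 + 1811) + 1) = sqrt(19293 + 1) = sqrt(19294)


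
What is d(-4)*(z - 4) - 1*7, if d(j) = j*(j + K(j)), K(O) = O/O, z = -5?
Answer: -115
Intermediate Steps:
K(O) = 1
d(j) = j*(1 + j) (d(j) = j*(j + 1) = j*(1 + j))
d(-4)*(z - 4) - 1*7 = (-4*(1 - 4))*(-5 - 4) - 1*7 = -4*(-3)*(-9) - 7 = 12*(-9) - 7 = -108 - 7 = -115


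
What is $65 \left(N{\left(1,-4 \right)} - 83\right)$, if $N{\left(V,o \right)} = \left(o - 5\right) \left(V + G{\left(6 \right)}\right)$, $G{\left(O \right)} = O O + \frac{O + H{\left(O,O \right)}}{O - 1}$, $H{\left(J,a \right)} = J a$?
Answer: $-31954$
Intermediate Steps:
$G{\left(O \right)} = O^{2} + \frac{O + O^{2}}{-1 + O}$ ($G{\left(O \right)} = O O + \frac{O + O O}{O - 1} = O^{2} + \frac{O + O^{2}}{-1 + O}$)
$N{\left(V,o \right)} = \left(-5 + o\right) \left(\frac{222}{5} + V\right)$ ($N{\left(V,o \right)} = \left(o - 5\right) \left(V + \frac{6 + 6^{3}}{-1 + 6}\right) = \left(-5 + o\right) \left(V + \frac{6 + 216}{5}\right) = \left(-5 + o\right) \left(V + \frac{1}{5} \cdot 222\right) = \left(-5 + o\right) \left(V + \frac{222}{5}\right) = \left(-5 + o\right) \left(\frac{222}{5} + V\right)$)
$65 \left(N{\left(1,-4 \right)} - 83\right) = 65 \left(\left(-222 - 5 + \frac{222}{5} \left(-4\right) + 1 \left(-4\right)\right) - 83\right) = 65 \left(\left(-222 - 5 - \frac{888}{5} - 4\right) - 83\right) = 65 \left(- \frac{2043}{5} - 83\right) = 65 \left(- \frac{2458}{5}\right) = -31954$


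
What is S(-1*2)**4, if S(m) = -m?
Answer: 16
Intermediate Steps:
S(-1*2)**4 = (-(-1)*2)**4 = (-1*(-2))**4 = 2**4 = 16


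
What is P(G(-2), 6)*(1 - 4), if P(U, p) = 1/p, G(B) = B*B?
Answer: -1/2 ≈ -0.50000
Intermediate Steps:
G(B) = B**2
P(U, p) = 1/p
P(G(-2), 6)*(1 - 4) = (1 - 4)/6 = (1/6)*(-3) = -1/2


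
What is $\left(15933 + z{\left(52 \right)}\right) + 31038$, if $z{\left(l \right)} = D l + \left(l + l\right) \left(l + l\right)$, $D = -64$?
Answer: $54459$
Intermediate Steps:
$z{\left(l \right)} = - 64 l + 4 l^{2}$ ($z{\left(l \right)} = - 64 l + \left(l + l\right) \left(l + l\right) = - 64 l + 2 l 2 l = - 64 l + 4 l^{2}$)
$\left(15933 + z{\left(52 \right)}\right) + 31038 = \left(15933 + 4 \cdot 52 \left(-16 + 52\right)\right) + 31038 = \left(15933 + 4 \cdot 52 \cdot 36\right) + 31038 = \left(15933 + 7488\right) + 31038 = 23421 + 31038 = 54459$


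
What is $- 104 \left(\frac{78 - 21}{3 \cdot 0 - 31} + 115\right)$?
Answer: $- \frac{364832}{31} \approx -11769.0$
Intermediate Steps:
$- 104 \left(\frac{78 - 21}{3 \cdot 0 - 31} + 115\right) = - 104 \left(\frac{57}{0 - 31} + 115\right) = - 104 \left(\frac{57}{-31} + 115\right) = - 104 \left(57 \left(- \frac{1}{31}\right) + 115\right) = - 104 \left(- \frac{57}{31} + 115\right) = \left(-104\right) \frac{3508}{31} = - \frac{364832}{31}$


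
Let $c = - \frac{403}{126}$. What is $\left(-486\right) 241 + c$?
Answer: $- \frac{14758279}{126} \approx -1.1713 \cdot 10^{5}$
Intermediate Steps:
$c = - \frac{403}{126}$ ($c = \left(-403\right) \frac{1}{126} = - \frac{403}{126} \approx -3.1984$)
$\left(-486\right) 241 + c = \left(-486\right) 241 - \frac{403}{126} = -117126 - \frac{403}{126} = - \frac{14758279}{126}$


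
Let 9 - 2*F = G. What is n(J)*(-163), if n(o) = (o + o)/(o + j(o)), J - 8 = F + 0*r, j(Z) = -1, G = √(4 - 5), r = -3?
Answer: -93888/265 - 326*I/265 ≈ -354.29 - 1.2302*I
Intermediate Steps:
G = I (G = √(-1) = I ≈ 1.0*I)
F = 9/2 - I/2 ≈ 4.5 - 0.5*I
J = 25/2 - I/2 (J = 8 + ((9/2 - I/2) + 0*(-3)) = 8 + ((9/2 - I/2) + 0) = 8 + (9/2 - I/2) = 25/2 - I/2 ≈ 12.5 - 0.5*I)
n(o) = 2*o/(-1 + o) (n(o) = (o + o)/(o - 1) = (2*o)/(-1 + o) = 2*o/(-1 + o))
n(J)*(-163) = (2*(25/2 - I/2)/(-1 + (25/2 - I/2)))*(-163) = (2*(25/2 - I/2)/(23/2 - I/2))*(-163) = (2*(25/2 - I/2)*(2*(23/2 + I/2)/265))*(-163) = (4*(23/2 + I/2)*(25/2 - I/2)/265)*(-163) = -652*(23/2 + I/2)*(25/2 - I/2)/265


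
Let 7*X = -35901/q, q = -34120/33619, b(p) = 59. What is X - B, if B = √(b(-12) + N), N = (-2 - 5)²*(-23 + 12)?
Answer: 1206955719/238840 - 4*I*√30 ≈ 5053.4 - 21.909*I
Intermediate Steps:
q = -34120/33619 (q = -34120*1/33619 = -34120/33619 ≈ -1.0149)
X = 1206955719/238840 (X = (-35901/(-34120/33619))/7 = (-35901*(-33619/34120))/7 = (⅐)*(1206955719/34120) = 1206955719/238840 ≈ 5053.4)
N = -539 (N = (-7)²*(-11) = 49*(-11) = -539)
B = 4*I*√30 (B = √(59 - 539) = √(-480) = 4*I*√30 ≈ 21.909*I)
X - B = 1206955719/238840 - 4*I*√30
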